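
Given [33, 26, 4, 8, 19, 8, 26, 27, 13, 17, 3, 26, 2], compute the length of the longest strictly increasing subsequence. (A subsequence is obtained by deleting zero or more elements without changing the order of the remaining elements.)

5

Scanning left to right, the best length ending at each element is: 33→1, 26→1, 4→1, 8→2, 19→3, 8→2, 26→4, 27→5, 13→3, 17→4, 3→1, 26→5, 2→1.
So the longest increasing subsequence has length 5, e.g. 4, 8, 19, 26, 27.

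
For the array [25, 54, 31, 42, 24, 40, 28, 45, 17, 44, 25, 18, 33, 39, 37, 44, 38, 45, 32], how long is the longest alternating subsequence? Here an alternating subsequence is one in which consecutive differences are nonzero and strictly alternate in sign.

A longest alternating subsequence is 25, 54, 31, 42, 24, 40, 28, 45, 17, 44, 25, 39, 37, 44, 38, 45, 32 (positions 1,2,3,4,5,6,7,8,9,10,11,14,15,16,17,18,19); its 16 consecutive differences strictly alternate in sign, and length 17 is optimal.

17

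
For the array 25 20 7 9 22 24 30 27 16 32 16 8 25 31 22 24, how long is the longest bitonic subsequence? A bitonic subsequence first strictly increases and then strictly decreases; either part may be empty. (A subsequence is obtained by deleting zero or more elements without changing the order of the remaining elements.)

8

One longest bitonic subsequence is 7, 9, 22, 24, 30, 27, 25, 24 (positions 3,4,5,6,7,8,13,16): it rises to 30 then falls. Length 8 is optimal.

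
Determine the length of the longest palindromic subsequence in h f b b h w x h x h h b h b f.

11

Using dp[i][j] = 2 + dp[i+1][j−1] if the ends match, else max(dp[i+1][j], dp[i][j−1]):
dp[1][15] = 11. A witness is fbbhhxhhbbf at positions 2,3,4,5,8,9,10,11,12,14,15.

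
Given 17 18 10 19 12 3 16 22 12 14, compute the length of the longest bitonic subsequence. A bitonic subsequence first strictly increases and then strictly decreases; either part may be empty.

One longest bitonic subsequence is 17, 18, 19, 16, 14 (positions 1,2,4,7,10): it rises to 19 then falls. Length 5 is optimal.

5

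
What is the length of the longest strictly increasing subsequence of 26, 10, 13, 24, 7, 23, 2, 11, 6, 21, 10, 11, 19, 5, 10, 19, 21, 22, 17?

7

Let dp[i] be the longest increasing subsequence ending at position i. Then dp = [1, 1, 2, 3, 1, 3, 1, 2, 2, 3, 3, 4, 5, 2, 3, 5, 6, 7, 5].
The maximum is 7; one witness is 2, 6, 10, 11, 19, 21, 22 at positions 7,9,11,12,13,17,18.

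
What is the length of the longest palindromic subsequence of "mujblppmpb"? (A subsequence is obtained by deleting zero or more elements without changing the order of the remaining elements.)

Using dp[i][j] = 2 + dp[i+1][j−1] if the ends match, else max(dp[i+1][j], dp[i][j−1]):
dp[1][10] = 5. A witness is bpmpb at positions 4,6,8,9,10.

5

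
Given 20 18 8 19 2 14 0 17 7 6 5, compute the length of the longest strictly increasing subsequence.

Let dp[i] be the longest increasing subsequence ending at position i. Then dp = [1, 1, 1, 2, 1, 2, 1, 3, 2, 2, 2].
The maximum is 3; one witness is 8, 14, 17 at positions 3,6,8.

3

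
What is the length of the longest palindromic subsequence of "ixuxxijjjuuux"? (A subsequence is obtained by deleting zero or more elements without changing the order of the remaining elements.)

7

One longest palindromic subsequence is xujjjux (positions 2,3,7,8,9,12,13); it reads the same forward and backward, and the interval DP gives dp[1][13] = 7.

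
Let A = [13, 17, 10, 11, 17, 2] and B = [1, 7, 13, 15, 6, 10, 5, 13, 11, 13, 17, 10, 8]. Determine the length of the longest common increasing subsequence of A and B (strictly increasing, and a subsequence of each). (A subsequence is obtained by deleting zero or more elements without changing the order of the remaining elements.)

3

For each value that appears in both, track the longest common increasing run ending there.
The best achievable length is 3; one witness is 10, 11, 17 (A-positions 3,4,5, B-positions 6,9,11).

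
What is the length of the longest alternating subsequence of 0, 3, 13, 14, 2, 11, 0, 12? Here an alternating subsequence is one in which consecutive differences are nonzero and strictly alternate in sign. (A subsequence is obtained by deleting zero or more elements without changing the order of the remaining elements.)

6

Track the best alternating length ending on an up-step vs a down-step at each position: up/down = 1/1, 2/1, 2/1, 2/1, 2/3, 4/3, 1/5, 6/3.
The maximum over both is 6; one such subsequence is 0, 3, 2, 11, 0, 12.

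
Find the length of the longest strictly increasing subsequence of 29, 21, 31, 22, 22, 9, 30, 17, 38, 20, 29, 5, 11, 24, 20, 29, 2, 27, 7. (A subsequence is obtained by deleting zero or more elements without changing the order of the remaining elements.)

5

Let dp[i] be the longest increasing subsequence ending at position i. Then dp = [1, 1, 2, 2, 2, 1, 3, 2, 4, 3, 4, 1, 2, 4, 3, 5, 1, 5, 2].
The maximum is 5; one witness is 9, 17, 20, 24, 29 at positions 6,8,10,14,16.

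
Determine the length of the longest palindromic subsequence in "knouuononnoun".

One longest palindromic subsequence is nuonnnoun (positions 2,4,6,7,9,10,11,12,13); it reads the same forward and backward, and the interval DP gives dp[1][13] = 9.

9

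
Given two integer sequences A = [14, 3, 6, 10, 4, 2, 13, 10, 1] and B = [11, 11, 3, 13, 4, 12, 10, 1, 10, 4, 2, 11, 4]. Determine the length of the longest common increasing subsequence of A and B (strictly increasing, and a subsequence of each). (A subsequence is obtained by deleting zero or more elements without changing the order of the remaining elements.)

3

For each value that appears in both, track the longest common increasing run ending there.
The best achievable length is 3; one witness is 3, 4, 10 (A-positions 2,5,8, B-positions 3,5,7).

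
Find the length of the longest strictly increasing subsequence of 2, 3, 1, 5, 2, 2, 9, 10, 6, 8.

Scanning left to right, the best length ending at each element is: 2→1, 3→2, 1→1, 5→3, 2→2, 2→2, 9→4, 10→5, 6→4, 8→5.
So the longest increasing subsequence has length 5, e.g. 2, 3, 5, 9, 10.

5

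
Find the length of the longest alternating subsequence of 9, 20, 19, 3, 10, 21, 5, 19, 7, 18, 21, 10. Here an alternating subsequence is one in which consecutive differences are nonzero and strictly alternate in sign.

9

A longest alternating subsequence is 9, 20, 3, 10, 5, 19, 7, 18, 10 (positions 1,2,4,5,7,8,9,10,12); its 8 consecutive differences strictly alternate in sign, and length 9 is optimal.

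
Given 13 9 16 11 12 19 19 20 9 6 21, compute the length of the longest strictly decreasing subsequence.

4

Scanning left to right, the best length ending at each element is: 13→1, 9→2, 16→1, 11→2, 12→2, 19→1, 19→1, 20→1, 9→3, 6→4, 21→1.
So the longest decreasing subsequence has length 4, e.g. 13, 11, 9, 6.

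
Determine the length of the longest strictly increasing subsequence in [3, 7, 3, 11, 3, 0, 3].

Let dp[i] be the longest increasing subsequence ending at position i. Then dp = [1, 2, 1, 3, 1, 1, 2].
The maximum is 3; one witness is 3, 7, 11 at positions 1,2,4.

3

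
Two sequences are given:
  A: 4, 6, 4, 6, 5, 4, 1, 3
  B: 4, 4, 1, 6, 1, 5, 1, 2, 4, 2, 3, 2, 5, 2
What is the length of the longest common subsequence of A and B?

Backtracking the LCS table gives one alignment: 4 (A1,B1) → 4 (A3,B2) → 6 (A4,B4) → 5 (A5,B6) → 4 (A6,B9) → 3 (A8,B11).
So the longest common subsequence has length 6.

6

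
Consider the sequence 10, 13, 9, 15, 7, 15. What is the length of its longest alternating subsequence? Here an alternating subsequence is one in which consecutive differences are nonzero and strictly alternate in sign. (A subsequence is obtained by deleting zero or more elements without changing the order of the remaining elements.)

A longest alternating subsequence is 10, 13, 9, 15, 7, 15 (positions 1,2,3,4,5,6); its 5 consecutive differences strictly alternate in sign, and length 6 is optimal.

6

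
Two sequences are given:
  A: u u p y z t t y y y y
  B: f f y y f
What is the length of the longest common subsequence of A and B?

A longest common subsequence is yy (length 2); the LCS DP confirms no longer common subsequence exists.

2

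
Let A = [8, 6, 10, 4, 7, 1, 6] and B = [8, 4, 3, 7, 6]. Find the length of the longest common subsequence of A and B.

Backtracking the LCS table gives one alignment: 8 (A1,B1) → 4 (A4,B2) → 7 (A5,B4) → 6 (A7,B5).
So the longest common subsequence has length 4.

4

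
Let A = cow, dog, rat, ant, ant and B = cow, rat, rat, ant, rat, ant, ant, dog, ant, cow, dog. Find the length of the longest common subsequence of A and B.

A longest common subsequence is cow, rat, ant, ant (length 4); the LCS DP confirms no longer common subsequence exists.

4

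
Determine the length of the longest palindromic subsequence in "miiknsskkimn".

8

Using dp[i][j] = 2 + dp[i+1][j−1] if the ends match, else max(dp[i+1][j], dp[i][j−1]):
dp[1][12] = 8. A witness is miksskim at positions 1,2,4,6,7,9,10,11.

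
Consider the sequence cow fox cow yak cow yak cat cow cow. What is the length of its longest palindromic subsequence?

One longest palindromic subsequence is cow cow yak cow yak cow cow (positions 1,3,4,5,6,8,9); it reads the same forward and backward, and the interval DP gives dp[1][9] = 7.

7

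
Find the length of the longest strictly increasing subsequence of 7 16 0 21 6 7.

Scanning left to right, the best length ending at each element is: 7→1, 16→2, 0→1, 21→3, 6→2, 7→3.
So the longest increasing subsequence has length 3, e.g. 7, 16, 21.

3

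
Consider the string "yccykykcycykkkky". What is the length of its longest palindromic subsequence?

Using dp[i][j] = 2 + dp[i+1][j−1] if the ends match, else max(dp[i+1][j], dp[i][j−1]):
dp[1][16] = 9. A witness is ykkycykky at positions 1,5,7,9,10,11,14,15,16.

9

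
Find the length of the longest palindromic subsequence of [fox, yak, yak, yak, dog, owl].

One longest palindromic subsequence is yak yak yak (positions 2,3,4); it reads the same forward and backward, and the interval DP gives dp[1][6] = 3.

3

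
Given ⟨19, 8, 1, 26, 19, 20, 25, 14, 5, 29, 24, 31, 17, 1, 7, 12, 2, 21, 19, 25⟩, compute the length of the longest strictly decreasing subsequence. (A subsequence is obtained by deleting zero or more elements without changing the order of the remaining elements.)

6

Let dp[i] be the longest decreasing subsequence ending at position i. Then dp = [1, 2, 3, 1, 2, 2, 2, 3, 4, 1, 3, 1, 4, 5, 5, 5, 6, 4, 5, 2].
The maximum is 6; one witness is 26, 25, 24, 17, 7, 2 at positions 4,7,11,13,15,17.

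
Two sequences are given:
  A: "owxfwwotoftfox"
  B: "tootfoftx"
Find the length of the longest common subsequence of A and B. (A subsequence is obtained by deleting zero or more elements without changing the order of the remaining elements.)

A longest common subsequence is ootoftx (length 7); the LCS DP confirms no longer common subsequence exists.

7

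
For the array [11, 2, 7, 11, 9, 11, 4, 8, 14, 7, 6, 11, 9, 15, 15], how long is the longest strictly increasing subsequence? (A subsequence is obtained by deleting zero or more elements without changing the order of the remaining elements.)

6

One longest increasing subsequence is 2, 7, 9, 11, 14, 15 (positions 2,3,5,6,9,14), of length 6; no longer one exists.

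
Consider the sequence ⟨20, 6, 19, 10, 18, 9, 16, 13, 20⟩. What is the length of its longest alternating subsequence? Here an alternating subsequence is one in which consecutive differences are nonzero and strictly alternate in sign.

9

Track the best alternating length ending on an up-step vs a down-step at each position: up/down = 1/1, 1/2, 3/2, 3/4, 5/4, 3/6, 7/6, 7/8, 9/1.
The maximum over both is 9; one such subsequence is 20, 6, 19, 10, 18, 9, 16, 13, 20.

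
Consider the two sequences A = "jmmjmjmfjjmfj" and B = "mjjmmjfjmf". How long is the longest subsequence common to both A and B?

Backtracking the LCS table gives one alignment: j (A1,B3) → m (A3,B4) → m (A5,B5) → j (A6,B6) → f (A8,B7) → j (A10,B8) → m (A11,B9) → f (A12,B10).
So the longest common subsequence has length 8.

8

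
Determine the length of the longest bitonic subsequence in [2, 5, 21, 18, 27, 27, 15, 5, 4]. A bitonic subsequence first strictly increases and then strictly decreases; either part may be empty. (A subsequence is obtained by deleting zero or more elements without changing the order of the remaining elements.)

7

One longest bitonic subsequence is 2, 5, 21, 18, 15, 5, 4 (positions 1,2,3,4,7,8,9): it rises to 21 then falls. Length 7 is optimal.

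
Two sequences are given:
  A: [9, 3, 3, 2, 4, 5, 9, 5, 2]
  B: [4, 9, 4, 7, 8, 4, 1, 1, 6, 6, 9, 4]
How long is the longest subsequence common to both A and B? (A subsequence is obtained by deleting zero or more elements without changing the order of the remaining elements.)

3

A longest common subsequence is 9, 4, 9 (length 3); the LCS DP confirms no longer common subsequence exists.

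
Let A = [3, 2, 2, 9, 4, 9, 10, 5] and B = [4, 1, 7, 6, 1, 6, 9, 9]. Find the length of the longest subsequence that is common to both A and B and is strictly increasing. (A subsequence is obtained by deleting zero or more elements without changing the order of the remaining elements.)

A longest common strictly increasing subsequence is 4, 9 (length 2); it appears in order in both A and B, and no longer such subsequence exists.

2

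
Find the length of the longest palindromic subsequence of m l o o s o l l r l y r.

One longest palindromic subsequence is losol (positions 2,4,5,6,10); it reads the same forward and backward, and the interval DP gives dp[1][12] = 5.

5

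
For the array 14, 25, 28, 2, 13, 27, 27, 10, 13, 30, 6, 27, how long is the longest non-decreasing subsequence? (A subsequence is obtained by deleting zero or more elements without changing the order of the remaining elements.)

Scanning left to right, the best length ending at each element is: 14→1, 25→2, 28→3, 2→1, 13→2, 27→3, 27→4, 10→2, 13→3, 30→5, 6→2, 27→5.
So the longest non-decreasing subsequence has length 5, e.g. 14, 25, 27, 27, 30.

5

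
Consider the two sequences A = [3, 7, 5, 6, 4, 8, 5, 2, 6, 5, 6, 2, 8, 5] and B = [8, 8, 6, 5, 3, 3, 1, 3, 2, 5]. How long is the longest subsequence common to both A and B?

A longest common subsequence is 8, 6, 5, 2, 5 (length 5); the LCS DP confirms no longer common subsequence exists.

5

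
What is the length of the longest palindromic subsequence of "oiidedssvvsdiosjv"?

One longest palindromic subsequence is oidsvvsdio (positions 1,2,4,7,9,10,11,12,13,14); it reads the same forward and backward, and the interval DP gives dp[1][17] = 10.

10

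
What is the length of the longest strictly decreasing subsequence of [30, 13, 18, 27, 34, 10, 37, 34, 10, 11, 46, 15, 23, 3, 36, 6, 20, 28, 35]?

4

Scanning left to right, the best length ending at each element is: 30→1, 13→2, 18→2, 27→2, 34→1, 10→3, 37→1, 34→2, 10→3, 11→3, 46→1, 15→3, 23→3, 3→4, 36→2, 6→4, 20→4, 28→3, 35→3.
So the longest decreasing subsequence has length 4, e.g. 30, 13, 10, 3.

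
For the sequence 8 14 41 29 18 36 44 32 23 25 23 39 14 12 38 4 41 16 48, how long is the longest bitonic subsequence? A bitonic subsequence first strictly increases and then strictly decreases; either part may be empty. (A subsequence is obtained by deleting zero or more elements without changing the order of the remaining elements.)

11

One longest bitonic subsequence is 8, 14, 29, 36, 44, 32, 25, 23, 14, 12, 4 (positions 1,2,4,6,7,8,10,11,13,14,16): it rises to 44 then falls. Length 11 is optimal.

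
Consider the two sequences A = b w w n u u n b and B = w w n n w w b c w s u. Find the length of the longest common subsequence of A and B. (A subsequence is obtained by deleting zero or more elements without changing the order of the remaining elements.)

Backtracking the LCS table gives one alignment: w (A2,B1) → w (A3,B2) → n (A4,B3) → n (A7,B4) → b (A8,B7).
So the longest common subsequence has length 5.

5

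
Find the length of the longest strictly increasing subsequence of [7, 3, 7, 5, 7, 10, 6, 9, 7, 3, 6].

One longest increasing subsequence is 3, 5, 7, 10 (positions 2,4,5,6), of length 4; no longer one exists.

4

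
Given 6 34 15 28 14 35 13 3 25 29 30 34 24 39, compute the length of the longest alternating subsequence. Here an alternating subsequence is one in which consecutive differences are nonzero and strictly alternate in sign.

10

Track the best alternating length ending on an up-step vs a down-step at each position: up/down = 1/1, 2/1, 2/3, 4/3, 2/5, 6/1, 2/7, 1/7, 8/7, 8/7, 8/7, 8/7, 8/9, 10/1.
The maximum over both is 10; one such subsequence is 6, 34, 15, 28, 14, 35, 13, 25, 24, 39.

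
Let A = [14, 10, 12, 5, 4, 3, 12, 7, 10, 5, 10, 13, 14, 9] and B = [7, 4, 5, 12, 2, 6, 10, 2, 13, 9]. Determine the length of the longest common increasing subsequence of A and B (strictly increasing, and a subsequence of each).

For each value that appears in both, track the longest common increasing run ending there.
The best achievable length is 4; one witness is 4, 5, 10, 13 (A-positions 5,10,11,12, B-positions 2,3,7,9).

4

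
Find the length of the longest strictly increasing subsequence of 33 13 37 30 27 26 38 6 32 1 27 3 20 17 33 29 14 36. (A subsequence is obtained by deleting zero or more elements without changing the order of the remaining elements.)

Scanning left to right, the best length ending at each element is: 33→1, 13→1, 37→2, 30→2, 27→2, 26→2, 38→3, 6→1, 32→3, 1→1, 27→3, 3→2, 20→3, 17→3, 33→4, 29→4, 14→3, 36→5.
So the longest increasing subsequence has length 5, e.g. 13, 30, 32, 33, 36.

5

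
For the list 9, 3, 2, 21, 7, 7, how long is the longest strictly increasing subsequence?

Scanning left to right, the best length ending at each element is: 9→1, 3→1, 2→1, 21→2, 7→2, 7→2.
So the longest increasing subsequence has length 2, e.g. 9, 21.

2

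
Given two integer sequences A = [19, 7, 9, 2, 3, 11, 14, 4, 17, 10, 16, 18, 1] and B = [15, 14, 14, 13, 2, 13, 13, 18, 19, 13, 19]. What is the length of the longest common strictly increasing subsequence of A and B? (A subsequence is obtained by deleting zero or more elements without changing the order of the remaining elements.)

2

For each value that appears in both, track the longest common increasing run ending there.
The best achievable length is 2; one witness is 14, 18 (A-positions 7,12, B-positions 2,8).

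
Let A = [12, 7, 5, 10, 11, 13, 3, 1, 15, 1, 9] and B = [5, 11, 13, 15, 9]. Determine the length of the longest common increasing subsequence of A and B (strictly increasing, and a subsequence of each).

4

A longest common strictly increasing subsequence is 5, 11, 13, 15 (length 4); it appears in order in both A and B, and no longer such subsequence exists.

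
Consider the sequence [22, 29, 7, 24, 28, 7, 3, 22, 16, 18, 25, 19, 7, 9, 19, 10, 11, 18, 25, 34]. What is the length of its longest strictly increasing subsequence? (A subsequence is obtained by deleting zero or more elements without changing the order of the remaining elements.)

Let dp[i] be the longest increasing subsequence ending at position i. Then dp = [1, 2, 1, 2, 3, 1, 1, 2, 2, 3, 4, 4, 2, 3, 4, 4, 5, 6, 7, 8].
The maximum is 8; one witness is 3, 7, 9, 10, 11, 18, 25, 34 at positions 7,13,14,16,17,18,19,20.

8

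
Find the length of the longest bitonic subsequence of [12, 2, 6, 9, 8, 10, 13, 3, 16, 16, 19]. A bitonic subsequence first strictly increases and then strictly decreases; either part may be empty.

7

Let inc[i] be the LIS ending at i and dec[i] the longest strictly decreasing subsequence starting at i. inc = [1, 1, 2, 3, 3, 4, 5, 2, 6, 6, 7], dec = [4, 1, 2, 3, 2, 2, 2, 1, 1, 1, 1].
max_i inc[i]+dec[i]−1 = 7, with one witness 2, 6, 9, 10, 13, 16, 19.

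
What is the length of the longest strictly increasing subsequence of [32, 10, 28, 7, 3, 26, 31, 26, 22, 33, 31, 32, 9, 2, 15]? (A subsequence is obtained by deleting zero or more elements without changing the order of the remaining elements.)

4

Let dp[i] be the longest increasing subsequence ending at position i. Then dp = [1, 1, 2, 1, 1, 2, 3, 2, 2, 4, 3, 4, 2, 1, 3].
The maximum is 4; one witness is 10, 28, 31, 33 at positions 2,3,7,10.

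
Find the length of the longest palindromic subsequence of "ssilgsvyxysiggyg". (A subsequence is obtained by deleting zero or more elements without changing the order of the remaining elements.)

Using dp[i][j] = 2 + dp[i+1][j−1] if the ends match, else max(dp[i+1][j], dp[i][j−1]):
dp[1][16] = 7. A witness is gsyxysg at positions 5,6,8,9,10,11,16.

7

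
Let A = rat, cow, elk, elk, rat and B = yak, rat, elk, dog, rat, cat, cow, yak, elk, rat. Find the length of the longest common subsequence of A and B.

4

A longest common subsequence is rat, cow, elk, rat (length 4); the LCS DP confirms no longer common subsequence exists.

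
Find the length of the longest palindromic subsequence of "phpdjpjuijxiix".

4

One longest palindromic subsequence is xiix (positions 11,12,13,14); it reads the same forward and backward, and the interval DP gives dp[1][14] = 4.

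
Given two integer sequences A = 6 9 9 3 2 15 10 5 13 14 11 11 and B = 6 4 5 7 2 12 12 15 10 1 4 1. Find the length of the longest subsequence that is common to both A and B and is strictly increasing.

A longest common strictly increasing subsequence is 6, 15 (length 2); it appears in order in both A and B, and no longer such subsequence exists.

2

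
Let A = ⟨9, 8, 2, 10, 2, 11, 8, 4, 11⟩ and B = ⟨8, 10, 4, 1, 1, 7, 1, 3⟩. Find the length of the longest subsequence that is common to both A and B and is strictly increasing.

A longest common strictly increasing subsequence is 8, 10 (length 2); it appears in order in both A and B, and no longer such subsequence exists.

2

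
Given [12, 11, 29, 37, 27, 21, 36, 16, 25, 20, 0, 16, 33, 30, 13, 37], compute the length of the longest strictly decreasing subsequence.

6

Scanning left to right, the best length ending at each element is: 12→1, 11→2, 29→1, 37→1, 27→2, 21→3, 36→2, 16→4, 25→3, 20→4, 0→5, 16→5, 33→3, 30→4, 13→6, 37→1.
So the longest decreasing subsequence has length 6, e.g. 29, 27, 21, 20, 16, 13.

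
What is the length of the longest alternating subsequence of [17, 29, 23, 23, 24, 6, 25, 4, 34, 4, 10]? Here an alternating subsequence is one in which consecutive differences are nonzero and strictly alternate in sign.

A longest alternating subsequence is 17, 29, 23, 24, 6, 25, 4, 34, 4, 10 (positions 1,2,3,5,6,7,8,9,10,11); its 9 consecutive differences strictly alternate in sign, and length 10 is optimal.

10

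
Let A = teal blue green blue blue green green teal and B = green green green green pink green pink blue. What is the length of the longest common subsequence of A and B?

A longest common subsequence is green, green, green (length 3); the LCS DP confirms no longer common subsequence exists.

3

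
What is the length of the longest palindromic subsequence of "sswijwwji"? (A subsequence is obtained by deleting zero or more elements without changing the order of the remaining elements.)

6

One longest palindromic subsequence is ijwwji (positions 4,5,6,7,8,9); it reads the same forward and backward, and the interval DP gives dp[1][9] = 6.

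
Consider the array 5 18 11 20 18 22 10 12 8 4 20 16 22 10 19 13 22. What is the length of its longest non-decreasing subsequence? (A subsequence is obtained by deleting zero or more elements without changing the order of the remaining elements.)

6

One longest non-decreasing subsequence is 5, 18, 20, 22, 22, 22 (positions 1,2,4,6,13,17), of length 6; no longer one exists.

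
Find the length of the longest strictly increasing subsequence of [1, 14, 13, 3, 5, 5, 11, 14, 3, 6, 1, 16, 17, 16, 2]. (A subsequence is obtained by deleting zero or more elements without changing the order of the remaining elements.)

One longest increasing subsequence is 1, 3, 5, 11, 14, 16, 17 (positions 1,4,5,7,8,12,13), of length 7; no longer one exists.

7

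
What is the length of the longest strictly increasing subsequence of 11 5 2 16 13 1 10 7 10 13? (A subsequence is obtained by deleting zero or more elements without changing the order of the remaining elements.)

4

Scanning left to right, the best length ending at each element is: 11→1, 5→1, 2→1, 16→2, 13→2, 1→1, 10→2, 7→2, 10→3, 13→4.
So the longest increasing subsequence has length 4, e.g. 5, 7, 10, 13.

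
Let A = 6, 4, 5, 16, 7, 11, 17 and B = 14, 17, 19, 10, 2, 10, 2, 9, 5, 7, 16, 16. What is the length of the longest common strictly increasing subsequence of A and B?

2

For each value that appears in both, track the longest common increasing run ending there.
The best achievable length is 2; one witness is 5, 7 (A-positions 3,5, B-positions 9,10).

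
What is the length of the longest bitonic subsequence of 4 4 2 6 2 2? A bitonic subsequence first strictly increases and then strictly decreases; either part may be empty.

One longest bitonic subsequence is 4, 6, 2 (positions 1,4,6): it rises to 6 then falls. Length 3 is optimal.

3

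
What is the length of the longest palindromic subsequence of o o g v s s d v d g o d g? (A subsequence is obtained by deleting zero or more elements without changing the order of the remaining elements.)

One longest palindromic subsequence is ogvssvgo (positions 2,3,4,5,6,8,10,11); it reads the same forward and backward, and the interval DP gives dp[1][13] = 8.

8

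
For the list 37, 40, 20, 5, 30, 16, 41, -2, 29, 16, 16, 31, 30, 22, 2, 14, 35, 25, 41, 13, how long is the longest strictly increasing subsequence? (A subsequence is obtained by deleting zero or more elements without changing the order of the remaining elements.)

Let dp[i] be the longest increasing subsequence ending at position i. Then dp = [1, 2, 1, 1, 2, 2, 3, 1, 3, 2, 2, 4, 4, 3, 2, 3, 5, 4, 6, 3].
The maximum is 6; one witness is 5, 16, 29, 31, 35, 41 at positions 4,6,9,12,17,19.

6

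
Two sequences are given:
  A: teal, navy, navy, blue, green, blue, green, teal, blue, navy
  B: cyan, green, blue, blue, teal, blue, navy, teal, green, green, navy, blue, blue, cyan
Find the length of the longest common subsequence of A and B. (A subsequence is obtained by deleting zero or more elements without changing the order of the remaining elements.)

5

A longest common subsequence is teal, navy, navy, blue, blue (length 5); the LCS DP confirms no longer common subsequence exists.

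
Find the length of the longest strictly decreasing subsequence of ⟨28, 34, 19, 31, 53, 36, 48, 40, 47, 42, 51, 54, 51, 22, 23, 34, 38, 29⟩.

6

Scanning left to right, the best length ending at each element is: 28→1, 34→1, 19→2, 31→2, 53→1, 36→2, 48→2, 40→3, 47→3, 42→4, 51→2, 54→1, 51→2, 22→5, 23→5, 34→5, 38→5, 29→6.
So the longest decreasing subsequence has length 6, e.g. 53, 48, 47, 42, 34, 29.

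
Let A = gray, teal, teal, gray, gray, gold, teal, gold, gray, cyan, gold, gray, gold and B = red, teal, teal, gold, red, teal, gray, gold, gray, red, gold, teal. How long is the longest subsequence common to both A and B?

8

A longest common subsequence is teal, teal, gold, teal, gray, gold, gray, gold (length 8); the LCS DP confirms no longer common subsequence exists.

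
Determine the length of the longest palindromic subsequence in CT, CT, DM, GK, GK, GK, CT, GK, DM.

One longest palindromic subsequence is DM GK GK GK GK DM (positions 3,4,5,6,8,9); it reads the same forward and backward, and the interval DP gives dp[1][9] = 6.

6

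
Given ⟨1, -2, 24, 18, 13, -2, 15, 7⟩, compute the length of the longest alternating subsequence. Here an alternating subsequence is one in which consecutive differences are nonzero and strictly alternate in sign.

6

Track the best alternating length ending on an up-step vs a down-step at each position: up/down = 1/1, 1/2, 3/1, 3/4, 3/4, 1/4, 5/4, 5/6.
The maximum over both is 6; one such subsequence is 1, -2, 24, 13, 15, 7.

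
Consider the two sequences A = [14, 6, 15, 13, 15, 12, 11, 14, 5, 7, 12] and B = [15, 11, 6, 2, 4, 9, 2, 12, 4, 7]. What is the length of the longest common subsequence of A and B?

A longest common subsequence is 6, 12, 7 (length 3); the LCS DP confirms no longer common subsequence exists.

3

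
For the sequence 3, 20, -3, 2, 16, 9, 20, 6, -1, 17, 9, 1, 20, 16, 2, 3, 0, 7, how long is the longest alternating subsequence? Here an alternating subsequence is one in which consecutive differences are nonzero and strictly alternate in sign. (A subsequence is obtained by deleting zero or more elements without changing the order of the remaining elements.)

14

A longest alternating subsequence is 3, 20, -3, 16, 9, 20, 6, 17, 9, 20, 2, 3, 0, 7 (positions 1,2,3,5,6,7,8,10,11,13,15,16,17,18); its 13 consecutive differences strictly alternate in sign, and length 14 is optimal.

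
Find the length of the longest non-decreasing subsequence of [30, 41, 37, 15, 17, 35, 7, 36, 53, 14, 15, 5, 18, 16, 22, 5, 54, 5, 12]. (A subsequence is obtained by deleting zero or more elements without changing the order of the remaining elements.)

6

One longest non-decreasing subsequence is 15, 17, 35, 36, 53, 54 (positions 4,5,6,8,9,17), of length 6; no longer one exists.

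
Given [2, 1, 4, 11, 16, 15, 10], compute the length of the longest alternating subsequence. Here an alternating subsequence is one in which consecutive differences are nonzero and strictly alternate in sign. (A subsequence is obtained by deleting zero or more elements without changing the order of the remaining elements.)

A longest alternating subsequence is 2, 1, 16, 15 (positions 1,2,5,6); its 3 consecutive differences strictly alternate in sign, and length 4 is optimal.

4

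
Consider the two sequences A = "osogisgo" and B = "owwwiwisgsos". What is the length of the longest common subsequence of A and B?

A longest common subsequence is osgso (length 5); the LCS DP confirms no longer common subsequence exists.

5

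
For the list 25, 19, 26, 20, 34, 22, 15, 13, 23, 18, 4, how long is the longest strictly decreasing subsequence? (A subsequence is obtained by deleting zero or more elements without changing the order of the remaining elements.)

Let dp[i] be the longest decreasing subsequence ending at position i. Then dp = [1, 2, 1, 2, 1, 2, 3, 4, 2, 3, 5].
The maximum is 5; one witness is 25, 19, 15, 13, 4 at positions 1,2,7,8,11.

5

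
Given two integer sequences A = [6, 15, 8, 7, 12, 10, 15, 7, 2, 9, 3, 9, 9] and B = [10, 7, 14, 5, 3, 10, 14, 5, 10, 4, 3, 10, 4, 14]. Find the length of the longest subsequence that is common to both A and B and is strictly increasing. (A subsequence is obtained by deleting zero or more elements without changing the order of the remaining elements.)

2

For each value that appears in both, track the longest common increasing run ending there.
The best achievable length is 2; one witness is 7, 10 (A-positions 4,6, B-positions 2,6).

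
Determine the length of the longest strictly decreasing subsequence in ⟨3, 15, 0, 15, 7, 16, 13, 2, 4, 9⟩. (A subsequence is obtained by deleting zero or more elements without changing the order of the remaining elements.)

3

Scanning left to right, the best length ending at each element is: 3→1, 15→1, 0→2, 15→1, 7→2, 16→1, 13→2, 2→3, 4→3, 9→3.
So the longest decreasing subsequence has length 3, e.g. 15, 7, 2.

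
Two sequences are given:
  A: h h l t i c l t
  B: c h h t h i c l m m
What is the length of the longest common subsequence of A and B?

6

Backtracking the LCS table gives one alignment: h (A1,B2) → h (A2,B3) → t (A4,B4) → i (A5,B6) → c (A6,B7) → l (A7,B8).
So the longest common subsequence has length 6.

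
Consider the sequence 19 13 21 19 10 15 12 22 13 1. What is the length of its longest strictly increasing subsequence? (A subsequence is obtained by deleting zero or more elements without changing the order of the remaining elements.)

Let dp[i] be the longest increasing subsequence ending at position i. Then dp = [1, 1, 2, 2, 1, 2, 2, 3, 3, 1].
The maximum is 3; one witness is 19, 21, 22 at positions 1,3,8.

3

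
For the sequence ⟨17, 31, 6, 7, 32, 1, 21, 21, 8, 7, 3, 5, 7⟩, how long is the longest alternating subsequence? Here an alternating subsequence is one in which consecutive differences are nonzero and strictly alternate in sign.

A longest alternating subsequence is 17, 31, 6, 7, 1, 21, 3, 5 (positions 1,2,3,4,6,7,11,12); its 7 consecutive differences strictly alternate in sign, and length 8 is optimal.

8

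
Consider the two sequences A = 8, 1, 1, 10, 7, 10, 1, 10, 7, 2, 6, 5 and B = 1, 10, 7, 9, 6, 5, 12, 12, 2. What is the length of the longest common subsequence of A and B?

5

Backtracking the LCS table gives one alignment: 1 (A3,B1) → 10 (A4,B2) → 7 (A5,B3) → 6 (A11,B5) → 5 (A12,B6).
So the longest common subsequence has length 5.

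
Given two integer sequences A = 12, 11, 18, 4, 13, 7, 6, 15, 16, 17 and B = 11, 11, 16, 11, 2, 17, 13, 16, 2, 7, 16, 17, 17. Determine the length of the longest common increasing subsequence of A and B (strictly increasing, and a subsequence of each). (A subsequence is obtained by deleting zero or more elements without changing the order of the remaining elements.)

4

For each value that appears in both, track the longest common increasing run ending there.
The best achievable length is 4; one witness is 11, 13, 16, 17 (A-positions 2,5,9,10, B-positions 1,7,8,12).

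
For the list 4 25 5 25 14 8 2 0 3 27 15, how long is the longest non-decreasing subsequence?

4

One longest non-decreasing subsequence is 4, 25, 25, 27 (positions 1,2,4,10), of length 4; no longer one exists.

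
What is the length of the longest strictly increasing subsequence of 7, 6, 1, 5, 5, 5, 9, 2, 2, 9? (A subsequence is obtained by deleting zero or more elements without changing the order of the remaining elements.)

3

Let dp[i] be the longest increasing subsequence ending at position i. Then dp = [1, 1, 1, 2, 2, 2, 3, 2, 2, 3].
The maximum is 3; one witness is 1, 5, 9 at positions 3,4,7.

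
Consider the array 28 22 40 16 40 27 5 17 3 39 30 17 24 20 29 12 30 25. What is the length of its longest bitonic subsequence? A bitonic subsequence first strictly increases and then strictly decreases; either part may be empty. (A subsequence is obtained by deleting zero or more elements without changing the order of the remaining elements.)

Let inc[i] be the LIS ending at i and dec[i] the longest strictly decreasing subsequence starting at i. inc = [1, 1, 2, 1, 2, 2, 1, 2, 1, 3, 3, 2, 3, 3, 4, 2, 5, 4], dec = [5, 4, 6, 3, 6, 4, 2, 2, 1, 5, 4, 2, 3, 2, 2, 1, 2, 1].
max_i inc[i]+dec[i]−1 = 7, with one witness 28, 40, 39, 30, 24, 20, 12.

7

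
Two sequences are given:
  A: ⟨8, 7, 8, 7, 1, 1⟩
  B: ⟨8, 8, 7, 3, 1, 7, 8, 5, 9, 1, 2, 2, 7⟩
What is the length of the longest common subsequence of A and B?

A longest common subsequence is 8, 8, 7, 1, 1 (length 5); the LCS DP confirms no longer common subsequence exists.

5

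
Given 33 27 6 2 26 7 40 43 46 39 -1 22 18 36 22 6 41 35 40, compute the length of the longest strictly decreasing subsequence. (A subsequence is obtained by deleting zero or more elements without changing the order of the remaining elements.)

6

One longest decreasing subsequence is 33, 27, 26, 22, 18, 6 (positions 1,2,5,12,13,16), of length 6; no longer one exists.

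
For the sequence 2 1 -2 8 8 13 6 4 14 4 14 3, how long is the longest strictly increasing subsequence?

One longest increasing subsequence is 2, 8, 13, 14 (positions 1,4,6,9), of length 4; no longer one exists.

4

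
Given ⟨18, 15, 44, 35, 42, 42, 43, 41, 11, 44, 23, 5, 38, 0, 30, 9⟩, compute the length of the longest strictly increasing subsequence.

Let dp[i] be the longest increasing subsequence ending at position i. Then dp = [1, 1, 2, 2, 3, 3, 4, 3, 1, 5, 2, 1, 3, 1, 3, 2].
The maximum is 5; one witness is 18, 35, 42, 43, 44 at positions 1,4,5,7,10.

5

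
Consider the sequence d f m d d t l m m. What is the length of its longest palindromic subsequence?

4

Using dp[i][j] = 2 + dp[i+1][j−1] if the ends match, else max(dp[i+1][j], dp[i][j−1]):
dp[1][9] = 4. A witness is mddm at positions 3,4,5,9.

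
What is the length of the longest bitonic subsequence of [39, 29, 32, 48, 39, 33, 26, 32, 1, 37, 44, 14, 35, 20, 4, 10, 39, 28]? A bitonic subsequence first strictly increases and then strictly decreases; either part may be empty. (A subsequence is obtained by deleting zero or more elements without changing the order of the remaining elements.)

Let inc[i] be the LIS ending at i and dec[i] the longest strictly decreasing subsequence starting at i. inc = [1, 1, 2, 3, 3, 3, 1, 2, 1, 4, 5, 2, 4, 3, 2, 3, 5, 4], dec = [5, 4, 4, 6, 5, 4, 3, 3, 1, 4, 4, 2, 3, 2, 1, 1, 2, 1].
max_i inc[i]+dec[i]−1 = 8, with one witness 29, 32, 48, 39, 37, 35, 20, 10.

8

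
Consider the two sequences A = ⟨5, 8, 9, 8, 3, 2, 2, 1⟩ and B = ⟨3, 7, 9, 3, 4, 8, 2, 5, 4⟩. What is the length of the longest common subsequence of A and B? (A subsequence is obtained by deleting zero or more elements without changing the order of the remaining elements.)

Backtracking the LCS table gives one alignment: 9 (A3,B3) → 8 (A4,B6) → 2 (A6,B7).
So the longest common subsequence has length 3.

3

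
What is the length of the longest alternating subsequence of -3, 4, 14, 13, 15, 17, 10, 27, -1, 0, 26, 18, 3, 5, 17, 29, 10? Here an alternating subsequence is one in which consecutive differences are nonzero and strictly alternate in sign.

11

Track the best alternating length ending on an up-step vs a down-step at each position: up/down = 1/1, 2/1, 2/1, 2/3, 4/1, 4/1, 2/5, 6/1, 2/7, 8/7, 8/7, 8/9, 8/9, 10/9, 10/9, 10/1, 10/11.
The maximum over both is 11; one such subsequence is -3, 14, 13, 15, 10, 27, -1, 26, 3, 17, 10.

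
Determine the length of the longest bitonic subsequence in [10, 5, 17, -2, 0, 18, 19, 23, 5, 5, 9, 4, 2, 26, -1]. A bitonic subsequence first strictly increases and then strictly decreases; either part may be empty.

9

Let inc[i] be the LIS ending at i and dec[i] the longest strictly decreasing subsequence starting at i. inc = [1, 1, 2, 1, 2, 3, 4, 5, 3, 3, 4, 3, 3, 6, 2], dec = [5, 4, 5, 1, 2, 5, 5, 5, 4, 4, 4, 3, 2, 2, 1].
max_i inc[i]+dec[i]−1 = 9, with one witness 10, 17, 18, 19, 23, 9, 4, 2, -1.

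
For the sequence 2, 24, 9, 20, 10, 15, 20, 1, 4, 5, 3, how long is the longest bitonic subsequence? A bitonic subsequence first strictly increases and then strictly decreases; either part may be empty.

Let inc[i] be the LIS ending at i and dec[i] the longest strictly decreasing subsequence starting at i. inc = [1, 2, 2, 3, 3, 4, 5, 1, 2, 3, 2], dec = [2, 5, 3, 4, 3, 3, 3, 1, 2, 2, 1].
max_i inc[i]+dec[i]−1 = 7, with one witness 2, 9, 10, 15, 20, 5, 3.

7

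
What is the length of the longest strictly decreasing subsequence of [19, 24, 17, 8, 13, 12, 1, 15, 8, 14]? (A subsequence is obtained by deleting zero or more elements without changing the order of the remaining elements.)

5

Scanning left to right, the best length ending at each element is: 19→1, 24→1, 17→2, 8→3, 13→3, 12→4, 1→5, 15→3, 8→5, 14→4.
So the longest decreasing subsequence has length 5, e.g. 19, 17, 13, 12, 1.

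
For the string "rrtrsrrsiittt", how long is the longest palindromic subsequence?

6

One longest palindromic subsequence is tsrrst (positions 3,5,6,7,8,13); it reads the same forward and backward, and the interval DP gives dp[1][13] = 6.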